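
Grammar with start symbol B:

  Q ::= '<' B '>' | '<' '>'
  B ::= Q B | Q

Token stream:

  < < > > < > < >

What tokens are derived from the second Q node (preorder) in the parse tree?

< >

[B [Q < [B [Q < >]] >] [B [Q < >] [B [Q < >]]]]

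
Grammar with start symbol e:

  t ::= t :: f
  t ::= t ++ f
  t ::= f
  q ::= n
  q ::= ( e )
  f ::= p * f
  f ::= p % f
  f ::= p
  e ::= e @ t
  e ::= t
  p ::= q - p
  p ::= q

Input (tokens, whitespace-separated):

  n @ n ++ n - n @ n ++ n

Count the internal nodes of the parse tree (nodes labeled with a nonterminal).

25

[e [e [e [t [f [p [q n]]]]] @ [t [t [f [p [q n]]]] ++ [f [p [q n] - [p [q n]]]]]] @ [t [t [f [p [q n]]]] ++ [f [p [q n]]]]]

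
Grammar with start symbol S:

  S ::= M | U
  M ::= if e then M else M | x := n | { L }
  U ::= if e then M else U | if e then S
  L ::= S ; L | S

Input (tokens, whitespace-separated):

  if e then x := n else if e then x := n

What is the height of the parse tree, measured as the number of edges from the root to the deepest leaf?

5

[S [U if e then [M x := n] else [U if e then [S [M x := n]]]]]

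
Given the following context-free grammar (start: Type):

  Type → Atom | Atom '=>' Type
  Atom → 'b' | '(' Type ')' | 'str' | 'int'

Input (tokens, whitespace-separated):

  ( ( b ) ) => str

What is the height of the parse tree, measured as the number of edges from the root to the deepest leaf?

[Type [Atom ( [Type [Atom ( [Type [Atom b]] )]] )] => [Type [Atom str]]]

6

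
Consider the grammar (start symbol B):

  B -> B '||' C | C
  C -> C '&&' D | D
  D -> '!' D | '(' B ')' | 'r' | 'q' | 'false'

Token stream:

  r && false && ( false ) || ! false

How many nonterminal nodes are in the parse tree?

[B [B [C [C [C [D r]] && [D false]] && [D ( [B [C [D false]]] )]]] || [C [D ! [D false]]]]

14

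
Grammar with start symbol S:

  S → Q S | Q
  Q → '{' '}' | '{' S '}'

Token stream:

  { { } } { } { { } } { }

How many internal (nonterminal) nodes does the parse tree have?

[S [Q { [S [Q { }]] }] [S [Q { }] [S [Q { [S [Q { }]] }] [S [Q { }]]]]]

12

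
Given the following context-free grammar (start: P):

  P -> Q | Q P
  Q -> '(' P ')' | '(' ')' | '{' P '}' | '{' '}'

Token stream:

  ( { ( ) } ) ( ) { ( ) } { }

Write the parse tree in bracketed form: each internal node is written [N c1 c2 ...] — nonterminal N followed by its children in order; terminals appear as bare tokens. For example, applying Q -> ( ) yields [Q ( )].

P
Q P
( P ) P
( Q ) P
( { P } ) P
( { Q } ) P
( { ( ) } ) P
( { ( ) } ) Q P
( { ( ) } ) ( ) P
( { ( ) } ) ( ) Q P
( { ( ) } ) ( ) { P } P
( { ( ) } ) ( ) { Q } P
( { ( ) } ) ( ) { ( ) } P
( { ( ) } ) ( ) { ( ) } Q
( { ( ) } ) ( ) { ( ) } { }

[P [Q ( [P [Q { [P [Q ( )]] }]] )] [P [Q ( )] [P [Q { [P [Q ( )]] }] [P [Q { }]]]]]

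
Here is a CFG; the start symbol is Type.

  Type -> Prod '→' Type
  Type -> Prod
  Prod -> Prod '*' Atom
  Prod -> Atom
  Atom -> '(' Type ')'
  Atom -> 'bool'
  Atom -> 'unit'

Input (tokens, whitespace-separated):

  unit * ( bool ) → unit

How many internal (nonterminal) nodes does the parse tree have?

[Type [Prod [Prod [Atom unit]] * [Atom ( [Type [Prod [Atom bool]]] )]] → [Type [Prod [Atom unit]]]]

11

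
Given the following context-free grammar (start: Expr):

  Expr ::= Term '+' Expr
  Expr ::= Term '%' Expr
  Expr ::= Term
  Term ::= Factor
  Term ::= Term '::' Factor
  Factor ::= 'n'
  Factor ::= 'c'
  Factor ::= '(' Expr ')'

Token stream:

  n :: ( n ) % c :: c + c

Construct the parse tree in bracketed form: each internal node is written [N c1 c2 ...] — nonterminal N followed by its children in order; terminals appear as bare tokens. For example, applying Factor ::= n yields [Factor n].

[Expr [Term [Term [Factor n]] :: [Factor ( [Expr [Term [Factor n]]] )]] % [Expr [Term [Term [Factor c]] :: [Factor c]] + [Expr [Term [Factor c]]]]]

Expr
Term % Expr
Term :: Factor % Expr
Factor :: Factor % Expr
n :: Factor % Expr
n :: ( Expr ) % Expr
n :: ( Term ) % Expr
n :: ( Factor ) % Expr
n :: ( n ) % Expr
n :: ( n ) % Term + Expr
n :: ( n ) % Term :: Factor + Expr
n :: ( n ) % Factor :: Factor + Expr
n :: ( n ) % c :: Factor + Expr
n :: ( n ) % c :: c + Expr
n :: ( n ) % c :: c + Term
n :: ( n ) % c :: c + Factor
n :: ( n ) % c :: c + c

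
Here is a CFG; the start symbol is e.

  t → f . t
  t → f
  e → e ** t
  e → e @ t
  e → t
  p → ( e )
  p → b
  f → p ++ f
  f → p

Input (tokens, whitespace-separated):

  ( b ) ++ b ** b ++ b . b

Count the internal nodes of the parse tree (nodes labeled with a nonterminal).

[e [e [t [f [p ( [e [t [f [p b]]]] )] ++ [f [p b]]]]] ** [t [f [p b] ++ [f [p b]]] . [t [f [p b]]]]]

19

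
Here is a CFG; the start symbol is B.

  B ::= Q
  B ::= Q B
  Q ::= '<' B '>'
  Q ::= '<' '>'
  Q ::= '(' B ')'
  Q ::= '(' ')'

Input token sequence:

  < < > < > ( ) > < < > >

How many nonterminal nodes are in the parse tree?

12

[B [Q < [B [Q < >] [B [Q < >] [B [Q ( )]]]] >] [B [Q < [B [Q < >]] >]]]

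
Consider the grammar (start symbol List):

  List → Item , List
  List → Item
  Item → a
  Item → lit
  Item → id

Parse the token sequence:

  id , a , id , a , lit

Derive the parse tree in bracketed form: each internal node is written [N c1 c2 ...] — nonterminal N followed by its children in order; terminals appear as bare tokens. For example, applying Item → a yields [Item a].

List
Item , List
id , List
id , Item , List
id , a , List
id , a , Item , List
id , a , id , List
id , a , id , Item , List
id , a , id , a , List
id , a , id , a , Item
id , a , id , a , lit

[List [Item id] , [List [Item a] , [List [Item id] , [List [Item a] , [List [Item lit]]]]]]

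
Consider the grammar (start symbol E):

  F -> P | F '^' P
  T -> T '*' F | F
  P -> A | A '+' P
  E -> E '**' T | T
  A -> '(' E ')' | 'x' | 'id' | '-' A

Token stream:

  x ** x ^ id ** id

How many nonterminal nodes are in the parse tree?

[E [E [E [T [F [P [A x]]]]] ** [T [F [F [P [A x]]] ^ [P [A id]]]]] ** [T [F [P [A id]]]]]

18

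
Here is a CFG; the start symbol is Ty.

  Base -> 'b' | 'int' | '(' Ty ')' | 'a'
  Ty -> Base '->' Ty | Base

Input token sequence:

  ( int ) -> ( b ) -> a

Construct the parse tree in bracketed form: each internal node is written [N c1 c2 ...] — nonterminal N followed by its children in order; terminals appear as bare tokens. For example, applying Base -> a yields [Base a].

[Ty [Base ( [Ty [Base int]] )] -> [Ty [Base ( [Ty [Base b]] )] -> [Ty [Base a]]]]

Ty
Base -> Ty
( Ty ) -> Ty
( Base ) -> Ty
( int ) -> Ty
( int ) -> Base -> Ty
( int ) -> ( Ty ) -> Ty
( int ) -> ( Base ) -> Ty
( int ) -> ( b ) -> Ty
( int ) -> ( b ) -> Base
( int ) -> ( b ) -> a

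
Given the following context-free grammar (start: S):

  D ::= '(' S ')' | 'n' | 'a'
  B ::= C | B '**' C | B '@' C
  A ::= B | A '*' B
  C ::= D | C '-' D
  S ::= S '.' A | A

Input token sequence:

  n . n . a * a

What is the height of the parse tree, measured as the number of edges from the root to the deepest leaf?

7

[S [S [S [A [B [C [D n]]]]] . [A [B [C [D n]]]]] . [A [A [B [C [D a]]]] * [B [C [D a]]]]]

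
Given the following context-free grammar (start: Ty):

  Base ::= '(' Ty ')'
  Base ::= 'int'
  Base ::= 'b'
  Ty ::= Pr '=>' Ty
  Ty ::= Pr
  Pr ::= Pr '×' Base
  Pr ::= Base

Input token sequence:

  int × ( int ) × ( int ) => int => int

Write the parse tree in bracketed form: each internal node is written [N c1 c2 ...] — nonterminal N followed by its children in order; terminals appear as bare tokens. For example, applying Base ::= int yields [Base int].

[Ty [Pr [Pr [Pr [Base int]] × [Base ( [Ty [Pr [Base int]]] )]] × [Base ( [Ty [Pr [Base int]]] )]] => [Ty [Pr [Base int]] => [Ty [Pr [Base int]]]]]

Ty
Pr => Ty
Pr × Base => Ty
Pr × Base × Base => Ty
Base × Base × Base => Ty
int × Base × Base => Ty
int × ( Ty ) × Base => Ty
int × ( Pr ) × Base => Ty
int × ( Base ) × Base => Ty
int × ( int ) × Base => Ty
int × ( int ) × ( Ty ) => Ty
int × ( int ) × ( Pr ) => Ty
int × ( int ) × ( Base ) => Ty
int × ( int ) × ( int ) => Ty
int × ( int ) × ( int ) => Pr => Ty
int × ( int ) × ( int ) => Base => Ty
int × ( int ) × ( int ) => int => Ty
int × ( int ) × ( int ) => int => Pr
int × ( int ) × ( int ) => int => Base
int × ( int ) × ( int ) => int => int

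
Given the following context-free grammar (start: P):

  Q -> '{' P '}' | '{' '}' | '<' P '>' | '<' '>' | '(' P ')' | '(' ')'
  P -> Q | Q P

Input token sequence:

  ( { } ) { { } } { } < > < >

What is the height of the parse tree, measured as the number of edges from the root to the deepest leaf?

[P [Q ( [P [Q { }]] )] [P [Q { [P [Q { }]] }] [P [Q { }] [P [Q < >] [P [Q < >]]]]]]

6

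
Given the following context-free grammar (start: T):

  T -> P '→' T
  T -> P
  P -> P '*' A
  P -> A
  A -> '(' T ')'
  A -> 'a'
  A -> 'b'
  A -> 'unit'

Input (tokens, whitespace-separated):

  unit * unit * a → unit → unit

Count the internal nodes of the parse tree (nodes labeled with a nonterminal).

[T [P [P [P [A unit]] * [A unit]] * [A a]] → [T [P [A unit]] → [T [P [A unit]]]]]

13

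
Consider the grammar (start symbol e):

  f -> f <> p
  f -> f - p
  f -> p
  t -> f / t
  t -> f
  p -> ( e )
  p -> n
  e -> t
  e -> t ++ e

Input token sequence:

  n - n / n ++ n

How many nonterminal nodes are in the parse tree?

[e [t [f [f [p n]] - [p n]] / [t [f [p n]]]] ++ [e [t [f [p n]]]]]

13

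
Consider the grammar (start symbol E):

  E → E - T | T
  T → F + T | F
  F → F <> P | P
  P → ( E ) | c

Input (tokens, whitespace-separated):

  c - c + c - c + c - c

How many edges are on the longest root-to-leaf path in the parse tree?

[E [E [E [E [T [F [P c]]]] - [T [F [P c]] + [T [F [P c]]]]] - [T [F [P c]] + [T [F [P c]]]]] - [T [F [P c]]]]

7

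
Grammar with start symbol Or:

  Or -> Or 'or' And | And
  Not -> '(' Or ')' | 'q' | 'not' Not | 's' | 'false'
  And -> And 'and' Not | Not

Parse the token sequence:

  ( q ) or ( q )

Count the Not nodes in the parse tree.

[Or [Or [And [Not ( [Or [And [Not q]]] )]]] or [And [Not ( [Or [And [Not q]]] )]]]

4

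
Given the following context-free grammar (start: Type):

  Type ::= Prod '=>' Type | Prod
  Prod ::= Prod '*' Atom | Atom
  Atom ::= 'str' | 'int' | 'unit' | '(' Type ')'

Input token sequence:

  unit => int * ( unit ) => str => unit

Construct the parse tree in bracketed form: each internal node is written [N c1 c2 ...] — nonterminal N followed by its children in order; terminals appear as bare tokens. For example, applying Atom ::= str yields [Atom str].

[Type [Prod [Atom unit]] => [Type [Prod [Prod [Atom int]] * [Atom ( [Type [Prod [Atom unit]]] )]] => [Type [Prod [Atom str]] => [Type [Prod [Atom unit]]]]]]

Type
Prod => Type
Atom => Type
unit => Type
unit => Prod => Type
unit => Prod * Atom => Type
unit => Atom * Atom => Type
unit => int * Atom => Type
unit => int * ( Type ) => Type
unit => int * ( Prod ) => Type
unit => int * ( Atom ) => Type
unit => int * ( unit ) => Type
unit => int * ( unit ) => Prod => Type
unit => int * ( unit ) => Atom => Type
unit => int * ( unit ) => str => Type
unit => int * ( unit ) => str => Prod
unit => int * ( unit ) => str => Atom
unit => int * ( unit ) => str => unit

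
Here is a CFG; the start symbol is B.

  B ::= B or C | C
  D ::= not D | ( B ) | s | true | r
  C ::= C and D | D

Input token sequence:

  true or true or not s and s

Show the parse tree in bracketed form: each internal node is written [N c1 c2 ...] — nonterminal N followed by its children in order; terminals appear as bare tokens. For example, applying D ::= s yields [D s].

B
B or C
B or C or C
C or C or C
D or C or C
true or C or C
true or D or C
true or true or C
true or true or C and D
true or true or D and D
true or true or not D and D
true or true or not s and D
true or true or not s and s

[B [B [B [C [D true]]] or [C [D true]]] or [C [C [D not [D s]]] and [D s]]]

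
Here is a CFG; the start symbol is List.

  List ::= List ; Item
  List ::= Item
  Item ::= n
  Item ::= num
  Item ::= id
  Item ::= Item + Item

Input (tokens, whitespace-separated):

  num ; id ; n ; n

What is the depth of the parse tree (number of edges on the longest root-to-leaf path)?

5

[List [List [List [List [Item num]] ; [Item id]] ; [Item n]] ; [Item n]]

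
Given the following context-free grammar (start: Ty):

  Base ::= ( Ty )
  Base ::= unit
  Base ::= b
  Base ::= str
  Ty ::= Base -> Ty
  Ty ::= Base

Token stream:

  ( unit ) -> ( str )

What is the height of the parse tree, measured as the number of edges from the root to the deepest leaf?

[Ty [Base ( [Ty [Base unit]] )] -> [Ty [Base ( [Ty [Base str]] )]]]

5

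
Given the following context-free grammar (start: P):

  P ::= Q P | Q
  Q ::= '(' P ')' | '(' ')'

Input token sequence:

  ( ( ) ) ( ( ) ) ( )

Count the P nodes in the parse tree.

[P [Q ( [P [Q ( )]] )] [P [Q ( [P [Q ( )]] )] [P [Q ( )]]]]

5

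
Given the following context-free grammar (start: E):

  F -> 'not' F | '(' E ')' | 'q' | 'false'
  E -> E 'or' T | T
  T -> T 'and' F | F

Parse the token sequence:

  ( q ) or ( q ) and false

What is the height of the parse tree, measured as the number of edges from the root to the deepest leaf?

[E [E [T [F ( [E [T [F q]]] )]]] or [T [T [F ( [E [T [F q]]] )]] and [F false]]]

7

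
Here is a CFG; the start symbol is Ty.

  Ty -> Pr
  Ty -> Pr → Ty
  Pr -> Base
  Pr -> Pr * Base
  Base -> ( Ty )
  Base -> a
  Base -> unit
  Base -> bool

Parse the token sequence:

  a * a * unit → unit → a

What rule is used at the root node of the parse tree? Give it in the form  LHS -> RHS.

[Ty [Pr [Pr [Pr [Base a]] * [Base a]] * [Base unit]] → [Ty [Pr [Base unit]] → [Ty [Pr [Base a]]]]]

Ty -> Pr → Ty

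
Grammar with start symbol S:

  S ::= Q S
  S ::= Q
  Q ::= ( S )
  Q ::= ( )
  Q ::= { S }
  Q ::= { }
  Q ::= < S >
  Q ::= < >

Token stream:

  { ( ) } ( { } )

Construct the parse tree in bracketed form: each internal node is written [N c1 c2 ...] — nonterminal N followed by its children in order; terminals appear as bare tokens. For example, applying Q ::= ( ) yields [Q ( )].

S
Q S
{ S } S
{ Q } S
{ ( ) } S
{ ( ) } Q
{ ( ) } ( S )
{ ( ) } ( Q )
{ ( ) } ( { } )

[S [Q { [S [Q ( )]] }] [S [Q ( [S [Q { }]] )]]]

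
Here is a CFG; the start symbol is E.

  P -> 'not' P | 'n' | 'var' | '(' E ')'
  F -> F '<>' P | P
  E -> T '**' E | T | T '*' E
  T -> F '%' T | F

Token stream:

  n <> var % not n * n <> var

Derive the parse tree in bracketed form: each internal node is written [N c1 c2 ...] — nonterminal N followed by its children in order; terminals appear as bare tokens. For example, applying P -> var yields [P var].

[E [T [F [F [P n]] <> [P var]] % [T [F [P not [P n]]]]] * [E [T [F [F [P n]] <> [P var]]]]]

E
T * E
F % T * E
F <> P % T * E
P <> P % T * E
n <> P % T * E
n <> var % T * E
n <> var % F * E
n <> var % P * E
n <> var % not P * E
n <> var % not n * E
n <> var % not n * T
n <> var % not n * F
n <> var % not n * F <> P
n <> var % not n * P <> P
n <> var % not n * n <> P
n <> var % not n * n <> var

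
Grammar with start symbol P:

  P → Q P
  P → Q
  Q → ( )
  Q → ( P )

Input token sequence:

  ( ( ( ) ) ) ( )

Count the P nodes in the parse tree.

[P [Q ( [P [Q ( [P [Q ( )]] )]] )] [P [Q ( )]]]

4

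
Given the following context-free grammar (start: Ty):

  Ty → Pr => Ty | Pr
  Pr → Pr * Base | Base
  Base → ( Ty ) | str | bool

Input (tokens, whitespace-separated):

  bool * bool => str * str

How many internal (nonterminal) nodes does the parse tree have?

[Ty [Pr [Pr [Base bool]] * [Base bool]] => [Ty [Pr [Pr [Base str]] * [Base str]]]]

10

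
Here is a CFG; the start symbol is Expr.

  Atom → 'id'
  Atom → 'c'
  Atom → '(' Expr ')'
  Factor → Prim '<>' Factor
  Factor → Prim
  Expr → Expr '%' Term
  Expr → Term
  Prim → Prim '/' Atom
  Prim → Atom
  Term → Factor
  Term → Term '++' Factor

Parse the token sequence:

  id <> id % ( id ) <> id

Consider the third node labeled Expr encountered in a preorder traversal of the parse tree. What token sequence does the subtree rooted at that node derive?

id

[Expr [Expr [Term [Factor [Prim [Atom id]] <> [Factor [Prim [Atom id]]]]]] % [Term [Factor [Prim [Atom ( [Expr [Term [Factor [Prim [Atom id]]]]] )]] <> [Factor [Prim [Atom id]]]]]]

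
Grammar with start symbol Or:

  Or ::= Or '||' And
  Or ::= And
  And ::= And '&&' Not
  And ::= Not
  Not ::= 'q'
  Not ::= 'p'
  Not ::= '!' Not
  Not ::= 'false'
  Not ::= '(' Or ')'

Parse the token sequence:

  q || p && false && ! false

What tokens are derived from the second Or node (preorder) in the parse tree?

q

[Or [Or [And [Not q]]] || [And [And [And [Not p]] && [Not false]] && [Not ! [Not false]]]]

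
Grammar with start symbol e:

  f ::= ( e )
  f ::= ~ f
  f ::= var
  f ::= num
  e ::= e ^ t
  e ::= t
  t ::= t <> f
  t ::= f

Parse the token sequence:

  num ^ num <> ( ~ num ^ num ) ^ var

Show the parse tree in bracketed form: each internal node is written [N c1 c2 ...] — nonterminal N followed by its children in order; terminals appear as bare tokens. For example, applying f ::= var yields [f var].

[e [e [e [t [f num]]] ^ [t [t [f num]] <> [f ( [e [e [t [f ~ [f num]]]] ^ [t [f num]]] )]]] ^ [t [f var]]]

e
e ^ t
e ^ t ^ t
t ^ t ^ t
f ^ t ^ t
num ^ t ^ t
num ^ t <> f ^ t
num ^ f <> f ^ t
num ^ num <> f ^ t
num ^ num <> ( e ) ^ t
num ^ num <> ( e ^ t ) ^ t
num ^ num <> ( t ^ t ) ^ t
num ^ num <> ( f ^ t ) ^ t
num ^ num <> ( ~ f ^ t ) ^ t
num ^ num <> ( ~ num ^ t ) ^ t
num ^ num <> ( ~ num ^ f ) ^ t
num ^ num <> ( ~ num ^ num ) ^ t
num ^ num <> ( ~ num ^ num ) ^ f
num ^ num <> ( ~ num ^ num ) ^ var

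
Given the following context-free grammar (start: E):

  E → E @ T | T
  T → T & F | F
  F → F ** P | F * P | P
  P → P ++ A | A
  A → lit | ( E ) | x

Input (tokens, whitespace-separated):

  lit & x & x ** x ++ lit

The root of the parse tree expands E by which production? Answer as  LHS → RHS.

[E [T [T [T [F [P [A lit]]]] & [F [P [A x]]]] & [F [F [P [A x]]] ** [P [P [A x]] ++ [A lit]]]]]

E → T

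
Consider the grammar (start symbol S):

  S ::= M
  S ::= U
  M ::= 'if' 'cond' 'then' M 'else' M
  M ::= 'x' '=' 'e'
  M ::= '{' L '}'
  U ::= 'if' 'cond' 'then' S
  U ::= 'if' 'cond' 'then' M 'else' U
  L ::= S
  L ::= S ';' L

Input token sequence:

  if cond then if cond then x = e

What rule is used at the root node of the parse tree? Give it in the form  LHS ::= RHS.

[S [U if cond then [S [U if cond then [S [M x = e]]]]]]

S ::= U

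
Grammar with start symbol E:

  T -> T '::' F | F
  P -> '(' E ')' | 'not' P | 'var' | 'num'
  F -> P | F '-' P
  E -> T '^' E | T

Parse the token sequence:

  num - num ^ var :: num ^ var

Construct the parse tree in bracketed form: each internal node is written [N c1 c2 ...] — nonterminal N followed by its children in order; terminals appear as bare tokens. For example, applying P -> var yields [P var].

[E [T [F [F [P num]] - [P num]]] ^ [E [T [T [F [P var]]] :: [F [P num]]] ^ [E [T [F [P var]]]]]]

E
T ^ E
F ^ E
F - P ^ E
P - P ^ E
num - P ^ E
num - num ^ E
num - num ^ T ^ E
num - num ^ T :: F ^ E
num - num ^ F :: F ^ E
num - num ^ P :: F ^ E
num - num ^ var :: F ^ E
num - num ^ var :: P ^ E
num - num ^ var :: num ^ E
num - num ^ var :: num ^ T
num - num ^ var :: num ^ F
num - num ^ var :: num ^ P
num - num ^ var :: num ^ var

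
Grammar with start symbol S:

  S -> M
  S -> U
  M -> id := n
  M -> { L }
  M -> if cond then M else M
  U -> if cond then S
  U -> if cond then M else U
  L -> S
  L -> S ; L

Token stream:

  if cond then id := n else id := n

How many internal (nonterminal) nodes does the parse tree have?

[S [M if cond then [M id := n] else [M id := n]]]

4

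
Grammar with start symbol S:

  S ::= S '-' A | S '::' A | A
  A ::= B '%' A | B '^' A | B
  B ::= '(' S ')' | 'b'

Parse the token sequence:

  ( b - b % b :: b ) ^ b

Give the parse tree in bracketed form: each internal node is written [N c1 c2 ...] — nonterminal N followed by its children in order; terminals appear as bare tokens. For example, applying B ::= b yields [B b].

S
A
B ^ A
( S ) ^ A
( S :: A ) ^ A
( S - A :: A ) ^ A
( A - A :: A ) ^ A
( B - A :: A ) ^ A
( b - A :: A ) ^ A
( b - B % A :: A ) ^ A
( b - b % A :: A ) ^ A
( b - b % B :: A ) ^ A
( b - b % b :: A ) ^ A
( b - b % b :: B ) ^ A
( b - b % b :: b ) ^ A
( b - b % b :: b ) ^ B
( b - b % b :: b ) ^ b

[S [A [B ( [S [S [S [A [B b]]] - [A [B b] % [A [B b]]]] :: [A [B b]]] )] ^ [A [B b]]]]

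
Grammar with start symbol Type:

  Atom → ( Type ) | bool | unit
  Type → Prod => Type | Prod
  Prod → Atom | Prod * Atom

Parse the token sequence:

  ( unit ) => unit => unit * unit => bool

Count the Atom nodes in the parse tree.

[Type [Prod [Atom ( [Type [Prod [Atom unit]]] )]] => [Type [Prod [Atom unit]] => [Type [Prod [Prod [Atom unit]] * [Atom unit]] => [Type [Prod [Atom bool]]]]]]

6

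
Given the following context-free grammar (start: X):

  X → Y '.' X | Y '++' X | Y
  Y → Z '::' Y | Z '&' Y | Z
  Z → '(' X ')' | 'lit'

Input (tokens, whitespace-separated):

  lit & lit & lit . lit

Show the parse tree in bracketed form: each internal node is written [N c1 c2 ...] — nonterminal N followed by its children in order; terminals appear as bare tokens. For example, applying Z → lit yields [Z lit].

X
Y . X
Z & Y . X
lit & Y . X
lit & Z & Y . X
lit & lit & Y . X
lit & lit & Z . X
lit & lit & lit . X
lit & lit & lit . Y
lit & lit & lit . Z
lit & lit & lit . lit

[X [Y [Z lit] & [Y [Z lit] & [Y [Z lit]]]] . [X [Y [Z lit]]]]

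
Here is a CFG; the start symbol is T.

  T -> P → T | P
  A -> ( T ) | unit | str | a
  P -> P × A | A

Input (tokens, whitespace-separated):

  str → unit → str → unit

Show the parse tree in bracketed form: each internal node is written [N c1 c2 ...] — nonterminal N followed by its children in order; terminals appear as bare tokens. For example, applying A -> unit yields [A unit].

T
P → T
A → T
str → T
str → P → T
str → A → T
str → unit → T
str → unit → P → T
str → unit → A → T
str → unit → str → T
str → unit → str → P
str → unit → str → A
str → unit → str → unit

[T [P [A str]] → [T [P [A unit]] → [T [P [A str]] → [T [P [A unit]]]]]]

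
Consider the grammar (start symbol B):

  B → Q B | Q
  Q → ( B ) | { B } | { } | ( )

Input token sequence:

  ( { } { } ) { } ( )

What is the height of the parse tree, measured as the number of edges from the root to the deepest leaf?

5

[B [Q ( [B [Q { }] [B [Q { }]]] )] [B [Q { }] [B [Q ( )]]]]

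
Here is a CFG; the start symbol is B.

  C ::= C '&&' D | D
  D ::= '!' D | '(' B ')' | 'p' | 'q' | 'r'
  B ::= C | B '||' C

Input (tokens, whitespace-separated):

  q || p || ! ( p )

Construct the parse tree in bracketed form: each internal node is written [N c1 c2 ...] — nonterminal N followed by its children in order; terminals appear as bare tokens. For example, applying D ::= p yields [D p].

B
B || C
B || C || C
C || C || C
D || C || C
q || C || C
q || D || C
q || p || C
q || p || D
q || p || ! D
q || p || ! ( B )
q || p || ! ( C )
q || p || ! ( D )
q || p || ! ( p )

[B [B [B [C [D q]]] || [C [D p]]] || [C [D ! [D ( [B [C [D p]]] )]]]]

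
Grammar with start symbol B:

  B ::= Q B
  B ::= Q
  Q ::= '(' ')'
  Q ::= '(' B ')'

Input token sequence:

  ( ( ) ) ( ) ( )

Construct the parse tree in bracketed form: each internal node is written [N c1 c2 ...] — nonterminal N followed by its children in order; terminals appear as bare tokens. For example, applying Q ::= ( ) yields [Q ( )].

[B [Q ( [B [Q ( )]] )] [B [Q ( )] [B [Q ( )]]]]

B
Q B
( B ) B
( Q ) B
( ( ) ) B
( ( ) ) Q B
( ( ) ) ( ) B
( ( ) ) ( ) Q
( ( ) ) ( ) ( )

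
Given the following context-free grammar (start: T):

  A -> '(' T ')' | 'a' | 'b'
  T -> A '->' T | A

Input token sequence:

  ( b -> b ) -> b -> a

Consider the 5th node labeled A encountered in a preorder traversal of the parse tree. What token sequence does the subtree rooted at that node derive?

[T [A ( [T [A b] -> [T [A b]]] )] -> [T [A b] -> [T [A a]]]]

a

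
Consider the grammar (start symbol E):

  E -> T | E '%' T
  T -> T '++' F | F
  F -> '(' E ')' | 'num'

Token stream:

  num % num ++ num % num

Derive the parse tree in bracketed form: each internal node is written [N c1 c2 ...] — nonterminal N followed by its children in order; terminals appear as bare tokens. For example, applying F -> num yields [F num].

[E [E [E [T [F num]]] % [T [T [F num]] ++ [F num]]] % [T [F num]]]

E
E % T
E % T % T
T % T % T
F % T % T
num % T % T
num % T ++ F % T
num % F ++ F % T
num % num ++ F % T
num % num ++ num % T
num % num ++ num % F
num % num ++ num % num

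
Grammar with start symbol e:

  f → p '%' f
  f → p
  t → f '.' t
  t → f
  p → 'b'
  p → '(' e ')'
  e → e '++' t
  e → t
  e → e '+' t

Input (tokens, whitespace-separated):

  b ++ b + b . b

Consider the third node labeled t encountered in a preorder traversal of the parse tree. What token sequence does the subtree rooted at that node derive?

[e [e [e [t [f [p b]]]] ++ [t [f [p b]]]] + [t [f [p b]] . [t [f [p b]]]]]

b . b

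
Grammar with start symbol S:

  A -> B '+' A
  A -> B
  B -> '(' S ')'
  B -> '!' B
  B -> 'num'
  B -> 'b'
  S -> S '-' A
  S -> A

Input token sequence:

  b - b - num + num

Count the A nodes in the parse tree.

4

[S [S [S [A [B b]]] - [A [B b]]] - [A [B num] + [A [B num]]]]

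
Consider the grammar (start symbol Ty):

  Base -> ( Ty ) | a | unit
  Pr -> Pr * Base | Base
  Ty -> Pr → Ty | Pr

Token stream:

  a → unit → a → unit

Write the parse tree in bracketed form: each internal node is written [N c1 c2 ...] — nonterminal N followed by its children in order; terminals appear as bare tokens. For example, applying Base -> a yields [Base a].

Ty
Pr → Ty
Base → Ty
a → Ty
a → Pr → Ty
a → Base → Ty
a → unit → Ty
a → unit → Pr → Ty
a → unit → Base → Ty
a → unit → a → Ty
a → unit → a → Pr
a → unit → a → Base
a → unit → a → unit

[Ty [Pr [Base a]] → [Ty [Pr [Base unit]] → [Ty [Pr [Base a]] → [Ty [Pr [Base unit]]]]]]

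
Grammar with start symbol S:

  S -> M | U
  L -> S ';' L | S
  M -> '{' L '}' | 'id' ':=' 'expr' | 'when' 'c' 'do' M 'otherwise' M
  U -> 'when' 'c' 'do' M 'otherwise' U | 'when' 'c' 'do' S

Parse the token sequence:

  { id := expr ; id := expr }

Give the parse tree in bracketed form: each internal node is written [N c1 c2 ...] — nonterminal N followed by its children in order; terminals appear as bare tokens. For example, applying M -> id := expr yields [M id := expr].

[S [M { [L [S [M id := expr]] ; [L [S [M id := expr]]]] }]]

S
M
{ L }
{ S ; L }
{ M ; L }
{ id := expr ; L }
{ id := expr ; S }
{ id := expr ; M }
{ id := expr ; id := expr }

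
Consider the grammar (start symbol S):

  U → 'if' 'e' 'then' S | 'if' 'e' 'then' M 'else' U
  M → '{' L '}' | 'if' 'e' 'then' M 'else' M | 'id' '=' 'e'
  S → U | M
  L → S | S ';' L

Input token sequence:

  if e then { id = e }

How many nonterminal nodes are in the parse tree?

[S [U if e then [S [M { [L [S [M id = e]]] }]]]]

7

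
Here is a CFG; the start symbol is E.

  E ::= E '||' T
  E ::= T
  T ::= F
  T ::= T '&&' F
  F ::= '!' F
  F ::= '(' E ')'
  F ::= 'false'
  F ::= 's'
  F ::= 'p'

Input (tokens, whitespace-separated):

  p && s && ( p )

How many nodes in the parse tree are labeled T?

[E [T [T [T [F p]] && [F s]] && [F ( [E [T [F p]]] )]]]

4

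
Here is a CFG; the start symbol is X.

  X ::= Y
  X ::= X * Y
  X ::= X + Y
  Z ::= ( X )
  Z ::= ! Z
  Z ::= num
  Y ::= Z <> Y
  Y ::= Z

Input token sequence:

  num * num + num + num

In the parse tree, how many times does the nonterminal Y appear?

[X [X [X [X [Y [Z num]]] * [Y [Z num]]] + [Y [Z num]]] + [Y [Z num]]]

4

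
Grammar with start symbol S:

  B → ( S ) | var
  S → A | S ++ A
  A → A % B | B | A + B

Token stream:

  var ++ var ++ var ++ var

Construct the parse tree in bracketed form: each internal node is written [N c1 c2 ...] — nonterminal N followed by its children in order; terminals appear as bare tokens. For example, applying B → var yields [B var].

S
S ++ A
S ++ A ++ A
S ++ A ++ A ++ A
A ++ A ++ A ++ A
B ++ A ++ A ++ A
var ++ A ++ A ++ A
var ++ B ++ A ++ A
var ++ var ++ A ++ A
var ++ var ++ B ++ A
var ++ var ++ var ++ A
var ++ var ++ var ++ B
var ++ var ++ var ++ var

[S [S [S [S [A [B var]]] ++ [A [B var]]] ++ [A [B var]]] ++ [A [B var]]]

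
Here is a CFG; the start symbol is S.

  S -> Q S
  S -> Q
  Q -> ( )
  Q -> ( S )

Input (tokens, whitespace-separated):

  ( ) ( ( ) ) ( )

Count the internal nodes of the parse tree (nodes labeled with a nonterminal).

8

[S [Q ( )] [S [Q ( [S [Q ( )]] )] [S [Q ( )]]]]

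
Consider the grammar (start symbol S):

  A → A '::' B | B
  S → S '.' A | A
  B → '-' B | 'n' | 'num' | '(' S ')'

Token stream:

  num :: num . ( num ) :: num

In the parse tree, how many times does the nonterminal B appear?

[S [S [A [A [B num]] :: [B num]]] . [A [A [B ( [S [A [B num]]] )]] :: [B num]]]

5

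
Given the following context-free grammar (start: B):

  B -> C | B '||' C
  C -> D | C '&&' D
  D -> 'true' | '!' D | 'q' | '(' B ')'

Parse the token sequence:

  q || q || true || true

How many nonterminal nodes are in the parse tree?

12

[B [B [B [B [C [D q]]] || [C [D q]]] || [C [D true]]] || [C [D true]]]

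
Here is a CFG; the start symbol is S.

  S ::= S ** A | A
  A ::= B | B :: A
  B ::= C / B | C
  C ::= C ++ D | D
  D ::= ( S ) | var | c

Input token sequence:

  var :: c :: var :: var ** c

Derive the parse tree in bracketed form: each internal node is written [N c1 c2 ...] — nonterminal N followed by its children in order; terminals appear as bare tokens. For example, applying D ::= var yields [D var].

S
S ** A
A ** A
B :: A ** A
C :: A ** A
D :: A ** A
var :: A ** A
var :: B :: A ** A
var :: C :: A ** A
var :: D :: A ** A
var :: c :: A ** A
var :: c :: B :: A ** A
var :: c :: C :: A ** A
var :: c :: D :: A ** A
var :: c :: var :: A ** A
var :: c :: var :: B ** A
var :: c :: var :: C ** A
var :: c :: var :: D ** A
var :: c :: var :: var ** A
var :: c :: var :: var ** B
var :: c :: var :: var ** C
var :: c :: var :: var ** D
var :: c :: var :: var ** c

[S [S [A [B [C [D var]]] :: [A [B [C [D c]]] :: [A [B [C [D var]]] :: [A [B [C [D var]]]]]]]] ** [A [B [C [D c]]]]]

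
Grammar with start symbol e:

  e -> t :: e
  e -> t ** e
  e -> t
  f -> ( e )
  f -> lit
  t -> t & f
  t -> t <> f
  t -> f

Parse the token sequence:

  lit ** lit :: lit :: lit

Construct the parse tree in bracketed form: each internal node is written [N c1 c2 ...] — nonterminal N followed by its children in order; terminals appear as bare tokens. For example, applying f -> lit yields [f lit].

[e [t [f lit]] ** [e [t [f lit]] :: [e [t [f lit]] :: [e [t [f lit]]]]]]

e
t ** e
f ** e
lit ** e
lit ** t :: e
lit ** f :: e
lit ** lit :: e
lit ** lit :: t :: e
lit ** lit :: f :: e
lit ** lit :: lit :: e
lit ** lit :: lit :: t
lit ** lit :: lit :: f
lit ** lit :: lit :: lit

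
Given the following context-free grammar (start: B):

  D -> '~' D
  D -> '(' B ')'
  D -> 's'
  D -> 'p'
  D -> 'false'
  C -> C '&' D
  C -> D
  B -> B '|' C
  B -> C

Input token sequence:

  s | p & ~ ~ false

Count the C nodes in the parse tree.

3

[B [B [C [D s]]] | [C [C [D p]] & [D ~ [D ~ [D false]]]]]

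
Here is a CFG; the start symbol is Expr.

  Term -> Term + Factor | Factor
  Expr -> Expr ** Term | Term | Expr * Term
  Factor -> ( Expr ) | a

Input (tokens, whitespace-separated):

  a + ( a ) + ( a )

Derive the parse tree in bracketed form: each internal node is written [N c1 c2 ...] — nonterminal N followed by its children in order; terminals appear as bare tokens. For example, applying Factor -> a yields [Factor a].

[Expr [Term [Term [Term [Factor a]] + [Factor ( [Expr [Term [Factor a]]] )]] + [Factor ( [Expr [Term [Factor a]]] )]]]

Expr
Term
Term + Factor
Term + Factor + Factor
Factor + Factor + Factor
a + Factor + Factor
a + ( Expr ) + Factor
a + ( Term ) + Factor
a + ( Factor ) + Factor
a + ( a ) + Factor
a + ( a ) + ( Expr )
a + ( a ) + ( Term )
a + ( a ) + ( Factor )
a + ( a ) + ( a )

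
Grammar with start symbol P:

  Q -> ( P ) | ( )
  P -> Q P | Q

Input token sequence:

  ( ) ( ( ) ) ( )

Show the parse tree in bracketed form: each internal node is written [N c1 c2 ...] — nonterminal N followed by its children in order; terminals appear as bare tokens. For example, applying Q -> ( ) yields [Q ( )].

[P [Q ( )] [P [Q ( [P [Q ( )]] )] [P [Q ( )]]]]

P
Q P
( ) P
( ) Q P
( ) ( P ) P
( ) ( Q ) P
( ) ( ( ) ) P
( ) ( ( ) ) Q
( ) ( ( ) ) ( )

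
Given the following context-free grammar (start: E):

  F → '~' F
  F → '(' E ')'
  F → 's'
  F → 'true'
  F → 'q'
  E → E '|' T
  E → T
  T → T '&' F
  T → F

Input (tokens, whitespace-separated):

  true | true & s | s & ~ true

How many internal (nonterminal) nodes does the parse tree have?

[E [E [E [T [F true]]] | [T [T [F true]] & [F s]]] | [T [T [F s]] & [F ~ [F true]]]]

14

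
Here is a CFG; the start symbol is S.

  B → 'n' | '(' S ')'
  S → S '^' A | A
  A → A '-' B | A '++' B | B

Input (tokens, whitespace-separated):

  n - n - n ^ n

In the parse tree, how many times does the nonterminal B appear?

4

[S [S [A [A [A [B n]] - [B n]] - [B n]]] ^ [A [B n]]]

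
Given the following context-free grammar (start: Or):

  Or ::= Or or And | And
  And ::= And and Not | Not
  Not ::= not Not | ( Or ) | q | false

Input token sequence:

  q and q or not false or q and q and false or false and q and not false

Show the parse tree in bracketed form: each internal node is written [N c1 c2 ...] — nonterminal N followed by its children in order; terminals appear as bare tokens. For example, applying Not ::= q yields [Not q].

[Or [Or [Or [Or [And [And [Not q]] and [Not q]]] or [And [Not not [Not false]]]] or [And [And [And [Not q]] and [Not q]] and [Not false]]] or [And [And [And [Not false]] and [Not q]] and [Not not [Not false]]]]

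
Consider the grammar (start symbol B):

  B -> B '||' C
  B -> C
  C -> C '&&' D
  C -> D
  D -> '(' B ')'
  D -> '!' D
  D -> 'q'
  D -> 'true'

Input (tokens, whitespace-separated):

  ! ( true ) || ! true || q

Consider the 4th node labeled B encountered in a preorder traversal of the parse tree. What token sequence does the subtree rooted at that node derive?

true

[B [B [B [C [D ! [D ( [B [C [D true]]] )]]]] || [C [D ! [D true]]]] || [C [D q]]]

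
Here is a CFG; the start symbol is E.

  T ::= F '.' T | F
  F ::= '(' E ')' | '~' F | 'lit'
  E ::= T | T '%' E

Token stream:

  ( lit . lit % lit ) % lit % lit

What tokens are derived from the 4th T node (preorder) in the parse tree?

lit

[E [T [F ( [E [T [F lit] . [T [F lit]]] % [E [T [F lit]]]] )]] % [E [T [F lit]] % [E [T [F lit]]]]]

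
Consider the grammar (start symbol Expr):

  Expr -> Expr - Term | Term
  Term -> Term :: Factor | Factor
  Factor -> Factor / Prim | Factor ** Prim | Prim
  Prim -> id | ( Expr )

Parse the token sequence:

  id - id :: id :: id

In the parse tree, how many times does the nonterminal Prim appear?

4

[Expr [Expr [Term [Factor [Prim id]]]] - [Term [Term [Term [Factor [Prim id]]] :: [Factor [Prim id]]] :: [Factor [Prim id]]]]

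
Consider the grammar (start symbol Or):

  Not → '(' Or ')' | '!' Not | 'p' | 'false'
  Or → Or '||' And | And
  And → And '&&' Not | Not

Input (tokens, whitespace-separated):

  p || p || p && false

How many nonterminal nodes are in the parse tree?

11

[Or [Or [Or [And [Not p]]] || [And [Not p]]] || [And [And [Not p]] && [Not false]]]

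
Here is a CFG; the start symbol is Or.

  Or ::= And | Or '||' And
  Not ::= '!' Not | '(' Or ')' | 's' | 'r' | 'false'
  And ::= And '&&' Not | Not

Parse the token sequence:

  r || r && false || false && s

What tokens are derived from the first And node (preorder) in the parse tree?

[Or [Or [Or [And [Not r]]] || [And [And [Not r]] && [Not false]]] || [And [And [Not false]] && [Not s]]]

r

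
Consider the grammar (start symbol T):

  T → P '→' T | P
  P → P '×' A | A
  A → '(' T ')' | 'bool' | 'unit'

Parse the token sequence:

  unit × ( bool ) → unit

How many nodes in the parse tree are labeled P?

[T [P [P [A unit]] × [A ( [T [P [A bool]]] )]] → [T [P [A unit]]]]

4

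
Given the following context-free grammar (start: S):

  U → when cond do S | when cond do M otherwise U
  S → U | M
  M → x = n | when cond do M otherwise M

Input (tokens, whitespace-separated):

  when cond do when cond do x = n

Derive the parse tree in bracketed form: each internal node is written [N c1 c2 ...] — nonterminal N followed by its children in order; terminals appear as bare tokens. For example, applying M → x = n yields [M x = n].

S
U
when cond do S
when cond do U
when cond do when cond do S
when cond do when cond do M
when cond do when cond do x = n

[S [U when cond do [S [U when cond do [S [M x = n]]]]]]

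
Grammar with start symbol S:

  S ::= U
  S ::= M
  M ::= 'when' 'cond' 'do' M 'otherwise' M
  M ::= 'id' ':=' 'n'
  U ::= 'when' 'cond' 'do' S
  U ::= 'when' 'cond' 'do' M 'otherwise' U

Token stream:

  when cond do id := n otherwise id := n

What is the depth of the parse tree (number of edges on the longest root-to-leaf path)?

[S [M when cond do [M id := n] otherwise [M id := n]]]

3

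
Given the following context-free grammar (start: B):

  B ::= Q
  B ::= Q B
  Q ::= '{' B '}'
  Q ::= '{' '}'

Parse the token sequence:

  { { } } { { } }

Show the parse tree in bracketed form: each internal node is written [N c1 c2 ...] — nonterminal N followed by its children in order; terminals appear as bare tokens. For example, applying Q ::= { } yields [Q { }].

[B [Q { [B [Q { }]] }] [B [Q { [B [Q { }]] }]]]

B
Q B
{ B } B
{ Q } B
{ { } } B
{ { } } Q
{ { } } { B }
{ { } } { Q }
{ { } } { { } }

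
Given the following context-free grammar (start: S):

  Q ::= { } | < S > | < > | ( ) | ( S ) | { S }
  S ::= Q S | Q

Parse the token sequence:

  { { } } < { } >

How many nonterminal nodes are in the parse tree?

[S [Q { [S [Q { }]] }] [S [Q < [S [Q { }]] >]]]

8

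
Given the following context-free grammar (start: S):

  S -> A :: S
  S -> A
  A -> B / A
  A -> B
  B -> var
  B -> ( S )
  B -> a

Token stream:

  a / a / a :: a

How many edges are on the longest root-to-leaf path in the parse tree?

[S [A [B a] / [A [B a] / [A [B a]]]] :: [S [A [B a]]]]

5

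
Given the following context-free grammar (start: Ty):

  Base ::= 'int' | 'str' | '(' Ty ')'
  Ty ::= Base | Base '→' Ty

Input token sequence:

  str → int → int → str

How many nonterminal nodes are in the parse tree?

[Ty [Base str] → [Ty [Base int] → [Ty [Base int] → [Ty [Base str]]]]]

8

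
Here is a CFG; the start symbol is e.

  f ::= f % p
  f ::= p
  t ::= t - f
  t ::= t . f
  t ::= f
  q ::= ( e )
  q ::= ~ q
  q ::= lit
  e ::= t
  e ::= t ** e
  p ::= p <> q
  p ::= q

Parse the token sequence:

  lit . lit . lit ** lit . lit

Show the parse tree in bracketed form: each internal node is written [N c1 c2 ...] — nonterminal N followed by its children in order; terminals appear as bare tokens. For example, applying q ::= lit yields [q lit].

[e [t [t [t [f [p [q lit]]]] . [f [p [q lit]]]] . [f [p [q lit]]]] ** [e [t [t [f [p [q lit]]]] . [f [p [q lit]]]]]]

e
t ** e
t . f ** e
t . f . f ** e
f . f . f ** e
p . f . f ** e
q . f . f ** e
lit . f . f ** e
lit . p . f ** e
lit . q . f ** e
lit . lit . f ** e
lit . lit . p ** e
lit . lit . q ** e
lit . lit . lit ** e
lit . lit . lit ** t
lit . lit . lit ** t . f
lit . lit . lit ** f . f
lit . lit . lit ** p . f
lit . lit . lit ** q . f
lit . lit . lit ** lit . f
lit . lit . lit ** lit . p
lit . lit . lit ** lit . q
lit . lit . lit ** lit . lit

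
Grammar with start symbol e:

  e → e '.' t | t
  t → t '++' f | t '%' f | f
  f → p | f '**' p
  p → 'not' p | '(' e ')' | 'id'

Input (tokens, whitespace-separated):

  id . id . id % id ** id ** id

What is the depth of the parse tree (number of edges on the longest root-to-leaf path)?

[e [e [e [t [f [p id]]]] . [t [f [p id]]]] . [t [t [f [p id]]] % [f [f [f [p id]] ** [p id]] ** [p id]]]]

6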